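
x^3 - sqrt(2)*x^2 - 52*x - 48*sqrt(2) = (x - 6*sqrt(2))*(x + sqrt(2))*(x + 4*sqrt(2))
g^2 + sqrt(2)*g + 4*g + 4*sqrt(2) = (g + 4)*(g + sqrt(2))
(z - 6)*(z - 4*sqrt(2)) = z^2 - 6*z - 4*sqrt(2)*z + 24*sqrt(2)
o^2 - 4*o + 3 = (o - 3)*(o - 1)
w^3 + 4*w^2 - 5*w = w*(w - 1)*(w + 5)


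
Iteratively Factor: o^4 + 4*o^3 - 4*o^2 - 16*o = (o + 4)*(o^3 - 4*o) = (o - 2)*(o + 4)*(o^2 + 2*o) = (o - 2)*(o + 2)*(o + 4)*(o)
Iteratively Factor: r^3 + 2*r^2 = (r)*(r^2 + 2*r) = r*(r + 2)*(r)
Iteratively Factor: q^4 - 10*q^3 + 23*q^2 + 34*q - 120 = (q - 3)*(q^3 - 7*q^2 + 2*q + 40) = (q - 5)*(q - 3)*(q^2 - 2*q - 8) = (q - 5)*(q - 4)*(q - 3)*(q + 2)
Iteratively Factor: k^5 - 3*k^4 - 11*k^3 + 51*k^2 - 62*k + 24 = (k + 4)*(k^4 - 7*k^3 + 17*k^2 - 17*k + 6) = (k - 2)*(k + 4)*(k^3 - 5*k^2 + 7*k - 3) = (k - 3)*(k - 2)*(k + 4)*(k^2 - 2*k + 1) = (k - 3)*(k - 2)*(k - 1)*(k + 4)*(k - 1)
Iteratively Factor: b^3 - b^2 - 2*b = (b - 2)*(b^2 + b) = (b - 2)*(b + 1)*(b)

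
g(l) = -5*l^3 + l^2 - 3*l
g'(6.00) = -531.00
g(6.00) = -1062.00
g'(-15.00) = -3408.00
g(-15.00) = 17145.00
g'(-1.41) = -35.64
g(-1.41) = 20.23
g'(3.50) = -179.75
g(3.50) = -212.62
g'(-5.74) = -508.69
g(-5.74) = 995.76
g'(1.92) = -54.46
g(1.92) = -37.46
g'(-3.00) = -144.00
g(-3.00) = 153.00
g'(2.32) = -79.10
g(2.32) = -64.01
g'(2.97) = -129.37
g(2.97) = -131.08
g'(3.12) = -142.78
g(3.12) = -151.48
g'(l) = -15*l^2 + 2*l - 3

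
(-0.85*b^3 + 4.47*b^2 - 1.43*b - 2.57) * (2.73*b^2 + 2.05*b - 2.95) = -2.3205*b^5 + 10.4606*b^4 + 7.7671*b^3 - 23.1341*b^2 - 1.05*b + 7.5815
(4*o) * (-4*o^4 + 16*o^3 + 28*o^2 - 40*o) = -16*o^5 + 64*o^4 + 112*o^3 - 160*o^2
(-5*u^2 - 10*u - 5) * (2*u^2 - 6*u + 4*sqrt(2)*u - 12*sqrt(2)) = -10*u^4 - 20*sqrt(2)*u^3 + 10*u^3 + 20*sqrt(2)*u^2 + 50*u^2 + 30*u + 100*sqrt(2)*u + 60*sqrt(2)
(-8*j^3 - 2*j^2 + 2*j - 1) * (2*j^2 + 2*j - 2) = -16*j^5 - 20*j^4 + 16*j^3 + 6*j^2 - 6*j + 2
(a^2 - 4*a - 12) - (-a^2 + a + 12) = 2*a^2 - 5*a - 24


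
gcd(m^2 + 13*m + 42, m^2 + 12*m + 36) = m + 6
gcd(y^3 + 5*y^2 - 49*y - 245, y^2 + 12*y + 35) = y^2 + 12*y + 35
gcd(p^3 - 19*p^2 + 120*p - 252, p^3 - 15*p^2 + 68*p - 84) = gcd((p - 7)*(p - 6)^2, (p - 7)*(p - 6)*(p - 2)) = p^2 - 13*p + 42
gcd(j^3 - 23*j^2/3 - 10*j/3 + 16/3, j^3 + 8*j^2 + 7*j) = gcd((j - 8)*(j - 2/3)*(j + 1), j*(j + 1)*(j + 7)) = j + 1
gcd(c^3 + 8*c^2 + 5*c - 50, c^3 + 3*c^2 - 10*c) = c^2 + 3*c - 10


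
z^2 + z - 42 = (z - 6)*(z + 7)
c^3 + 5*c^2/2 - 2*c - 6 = (c - 3/2)*(c + 2)^2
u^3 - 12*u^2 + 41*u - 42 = (u - 7)*(u - 3)*(u - 2)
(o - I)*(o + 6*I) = o^2 + 5*I*o + 6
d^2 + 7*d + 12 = (d + 3)*(d + 4)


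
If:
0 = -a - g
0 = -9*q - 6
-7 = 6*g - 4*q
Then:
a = 29/18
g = -29/18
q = -2/3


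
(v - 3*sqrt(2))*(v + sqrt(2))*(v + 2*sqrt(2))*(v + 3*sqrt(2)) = v^4 + 3*sqrt(2)*v^3 - 14*v^2 - 54*sqrt(2)*v - 72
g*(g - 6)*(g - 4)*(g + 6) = g^4 - 4*g^3 - 36*g^2 + 144*g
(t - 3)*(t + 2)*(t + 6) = t^3 + 5*t^2 - 12*t - 36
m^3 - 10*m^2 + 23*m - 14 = (m - 7)*(m - 2)*(m - 1)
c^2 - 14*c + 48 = (c - 8)*(c - 6)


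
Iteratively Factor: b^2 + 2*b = (b + 2)*(b)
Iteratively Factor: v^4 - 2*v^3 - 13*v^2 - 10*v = (v)*(v^3 - 2*v^2 - 13*v - 10) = v*(v + 2)*(v^2 - 4*v - 5) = v*(v + 1)*(v + 2)*(v - 5)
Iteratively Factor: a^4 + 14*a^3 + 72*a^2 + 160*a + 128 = (a + 2)*(a^3 + 12*a^2 + 48*a + 64) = (a + 2)*(a + 4)*(a^2 + 8*a + 16) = (a + 2)*(a + 4)^2*(a + 4)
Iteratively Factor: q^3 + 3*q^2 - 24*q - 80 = (q + 4)*(q^2 - q - 20) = (q + 4)^2*(q - 5)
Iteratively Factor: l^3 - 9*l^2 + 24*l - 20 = (l - 2)*(l^2 - 7*l + 10) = (l - 2)^2*(l - 5)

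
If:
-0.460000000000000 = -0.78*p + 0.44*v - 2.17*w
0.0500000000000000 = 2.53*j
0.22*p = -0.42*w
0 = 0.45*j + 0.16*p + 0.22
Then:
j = 0.02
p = -1.43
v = 0.11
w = 0.75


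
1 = 1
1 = 1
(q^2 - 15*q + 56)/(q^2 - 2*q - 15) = (-q^2 + 15*q - 56)/(-q^2 + 2*q + 15)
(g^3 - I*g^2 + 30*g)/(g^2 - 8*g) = (g^2 - I*g + 30)/(g - 8)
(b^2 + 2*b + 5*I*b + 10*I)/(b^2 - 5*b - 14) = (b + 5*I)/(b - 7)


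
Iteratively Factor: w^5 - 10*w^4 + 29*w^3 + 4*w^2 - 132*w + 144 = (w + 2)*(w^4 - 12*w^3 + 53*w^2 - 102*w + 72) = (w - 4)*(w + 2)*(w^3 - 8*w^2 + 21*w - 18) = (w - 4)*(w - 3)*(w + 2)*(w^2 - 5*w + 6) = (w - 4)*(w - 3)^2*(w + 2)*(w - 2)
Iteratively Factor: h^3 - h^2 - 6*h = (h + 2)*(h^2 - 3*h) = (h - 3)*(h + 2)*(h)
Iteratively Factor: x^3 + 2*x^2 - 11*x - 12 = (x + 1)*(x^2 + x - 12) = (x + 1)*(x + 4)*(x - 3)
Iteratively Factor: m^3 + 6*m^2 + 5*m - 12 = (m + 4)*(m^2 + 2*m - 3) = (m + 3)*(m + 4)*(m - 1)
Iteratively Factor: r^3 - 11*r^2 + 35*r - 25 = (r - 1)*(r^2 - 10*r + 25) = (r - 5)*(r - 1)*(r - 5)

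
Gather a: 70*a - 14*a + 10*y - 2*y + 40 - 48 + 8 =56*a + 8*y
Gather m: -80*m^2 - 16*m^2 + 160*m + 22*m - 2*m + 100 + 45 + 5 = -96*m^2 + 180*m + 150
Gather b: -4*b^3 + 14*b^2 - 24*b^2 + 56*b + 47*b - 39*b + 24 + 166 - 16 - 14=-4*b^3 - 10*b^2 + 64*b + 160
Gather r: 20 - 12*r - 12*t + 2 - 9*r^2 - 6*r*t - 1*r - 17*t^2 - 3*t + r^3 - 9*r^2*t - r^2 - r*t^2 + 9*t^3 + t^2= r^3 + r^2*(-9*t - 10) + r*(-t^2 - 6*t - 13) + 9*t^3 - 16*t^2 - 15*t + 22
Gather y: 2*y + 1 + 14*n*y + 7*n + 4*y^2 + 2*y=7*n + 4*y^2 + y*(14*n + 4) + 1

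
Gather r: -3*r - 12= -3*r - 12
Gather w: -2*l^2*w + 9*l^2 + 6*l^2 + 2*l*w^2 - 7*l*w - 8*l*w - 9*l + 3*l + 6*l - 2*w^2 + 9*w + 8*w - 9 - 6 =15*l^2 + w^2*(2*l - 2) + w*(-2*l^2 - 15*l + 17) - 15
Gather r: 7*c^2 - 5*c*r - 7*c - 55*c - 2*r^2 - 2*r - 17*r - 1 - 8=7*c^2 - 62*c - 2*r^2 + r*(-5*c - 19) - 9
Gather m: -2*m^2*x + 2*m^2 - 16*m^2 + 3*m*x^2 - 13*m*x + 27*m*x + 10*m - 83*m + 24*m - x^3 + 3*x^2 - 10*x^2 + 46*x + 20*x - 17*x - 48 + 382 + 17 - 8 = m^2*(-2*x - 14) + m*(3*x^2 + 14*x - 49) - x^3 - 7*x^2 + 49*x + 343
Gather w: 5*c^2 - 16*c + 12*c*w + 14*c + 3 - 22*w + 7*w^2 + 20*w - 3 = 5*c^2 - 2*c + 7*w^2 + w*(12*c - 2)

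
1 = 1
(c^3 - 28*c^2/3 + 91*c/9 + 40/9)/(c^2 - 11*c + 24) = (9*c^2 - 12*c - 5)/(9*(c - 3))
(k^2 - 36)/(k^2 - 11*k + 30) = (k + 6)/(k - 5)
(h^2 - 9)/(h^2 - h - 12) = (h - 3)/(h - 4)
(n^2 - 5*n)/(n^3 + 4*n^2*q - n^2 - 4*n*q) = (n - 5)/(n^2 + 4*n*q - n - 4*q)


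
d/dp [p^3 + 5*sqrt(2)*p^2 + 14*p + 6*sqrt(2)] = 3*p^2 + 10*sqrt(2)*p + 14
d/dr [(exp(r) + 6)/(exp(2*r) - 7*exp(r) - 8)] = (-(exp(r) + 6)*(2*exp(r) - 7) + exp(2*r) - 7*exp(r) - 8)*exp(r)/(-exp(2*r) + 7*exp(r) + 8)^2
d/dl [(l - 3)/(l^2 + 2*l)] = (-l^2 + 6*l + 6)/(l^2*(l^2 + 4*l + 4))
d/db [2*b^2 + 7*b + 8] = 4*b + 7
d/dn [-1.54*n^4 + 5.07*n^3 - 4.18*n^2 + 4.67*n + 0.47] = -6.16*n^3 + 15.21*n^2 - 8.36*n + 4.67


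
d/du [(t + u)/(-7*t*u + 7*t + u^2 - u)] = (-7*t*u + 7*t + u^2 - u + (t + u)*(7*t - 2*u + 1))/(7*t*u - 7*t - u^2 + u)^2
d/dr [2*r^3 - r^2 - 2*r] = 6*r^2 - 2*r - 2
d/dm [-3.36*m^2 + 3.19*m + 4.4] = 3.19 - 6.72*m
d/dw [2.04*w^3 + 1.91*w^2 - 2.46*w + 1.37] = 6.12*w^2 + 3.82*w - 2.46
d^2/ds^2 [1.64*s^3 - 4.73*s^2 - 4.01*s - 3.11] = 9.84*s - 9.46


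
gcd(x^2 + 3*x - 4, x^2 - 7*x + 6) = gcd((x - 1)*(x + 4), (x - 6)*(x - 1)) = x - 1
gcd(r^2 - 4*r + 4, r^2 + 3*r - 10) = r - 2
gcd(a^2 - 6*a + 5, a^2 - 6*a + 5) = a^2 - 6*a + 5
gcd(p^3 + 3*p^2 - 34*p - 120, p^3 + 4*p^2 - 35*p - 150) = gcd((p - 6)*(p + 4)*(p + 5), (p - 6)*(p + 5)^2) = p^2 - p - 30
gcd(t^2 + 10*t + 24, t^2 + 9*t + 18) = t + 6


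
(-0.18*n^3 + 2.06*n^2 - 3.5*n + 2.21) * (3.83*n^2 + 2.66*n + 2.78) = -0.6894*n^5 + 7.411*n^4 - 8.4258*n^3 + 4.8811*n^2 - 3.8514*n + 6.1438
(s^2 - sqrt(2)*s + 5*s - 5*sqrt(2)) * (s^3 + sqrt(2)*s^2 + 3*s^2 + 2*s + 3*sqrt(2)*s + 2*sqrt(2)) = s^5 + 8*s^4 + 15*s^3 - 6*s^2 - 34*s - 20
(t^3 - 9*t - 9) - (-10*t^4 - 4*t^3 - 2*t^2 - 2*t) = 10*t^4 + 5*t^3 + 2*t^2 - 7*t - 9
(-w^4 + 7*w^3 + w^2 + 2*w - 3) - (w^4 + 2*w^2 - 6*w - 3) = -2*w^4 + 7*w^3 - w^2 + 8*w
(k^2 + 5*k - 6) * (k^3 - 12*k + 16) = k^5 + 5*k^4 - 18*k^3 - 44*k^2 + 152*k - 96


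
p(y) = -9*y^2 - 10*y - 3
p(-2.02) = -19.52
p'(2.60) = -56.80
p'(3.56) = -74.08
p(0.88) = -18.77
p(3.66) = -160.16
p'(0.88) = -25.84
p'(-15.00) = 260.00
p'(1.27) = -32.86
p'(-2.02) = 26.36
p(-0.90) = -1.29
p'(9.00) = -172.00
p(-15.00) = -1878.00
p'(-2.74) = 39.32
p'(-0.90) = 6.20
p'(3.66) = -75.88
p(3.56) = -152.66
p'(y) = -18*y - 10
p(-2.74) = -43.17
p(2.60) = -89.84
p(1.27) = -30.22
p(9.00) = -822.00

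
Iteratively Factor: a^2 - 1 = (a - 1)*(a + 1)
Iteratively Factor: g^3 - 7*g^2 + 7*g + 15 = (g + 1)*(g^2 - 8*g + 15) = (g - 3)*(g + 1)*(g - 5)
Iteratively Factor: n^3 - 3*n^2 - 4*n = (n)*(n^2 - 3*n - 4) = n*(n + 1)*(n - 4)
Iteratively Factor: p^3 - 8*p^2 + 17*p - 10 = (p - 1)*(p^2 - 7*p + 10) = (p - 5)*(p - 1)*(p - 2)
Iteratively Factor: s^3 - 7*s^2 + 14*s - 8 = (s - 2)*(s^2 - 5*s + 4) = (s - 4)*(s - 2)*(s - 1)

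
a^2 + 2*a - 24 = (a - 4)*(a + 6)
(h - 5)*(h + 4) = h^2 - h - 20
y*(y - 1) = y^2 - y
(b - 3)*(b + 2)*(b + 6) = b^3 + 5*b^2 - 12*b - 36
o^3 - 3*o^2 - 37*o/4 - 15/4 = (o - 5)*(o + 1/2)*(o + 3/2)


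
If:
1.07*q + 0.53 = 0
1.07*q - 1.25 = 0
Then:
No Solution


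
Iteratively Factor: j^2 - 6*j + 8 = (j - 2)*(j - 4)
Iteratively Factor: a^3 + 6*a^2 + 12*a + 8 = (a + 2)*(a^2 + 4*a + 4) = (a + 2)^2*(a + 2)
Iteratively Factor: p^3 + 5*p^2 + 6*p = (p + 3)*(p^2 + 2*p) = (p + 2)*(p + 3)*(p)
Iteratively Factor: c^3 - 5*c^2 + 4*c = (c)*(c^2 - 5*c + 4) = c*(c - 1)*(c - 4)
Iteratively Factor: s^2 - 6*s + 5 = (s - 1)*(s - 5)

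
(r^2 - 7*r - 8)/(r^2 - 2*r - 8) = (-r^2 + 7*r + 8)/(-r^2 + 2*r + 8)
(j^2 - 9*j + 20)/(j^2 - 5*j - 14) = (-j^2 + 9*j - 20)/(-j^2 + 5*j + 14)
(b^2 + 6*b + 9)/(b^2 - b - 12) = (b + 3)/(b - 4)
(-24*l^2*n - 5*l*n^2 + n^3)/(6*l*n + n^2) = (-24*l^2 - 5*l*n + n^2)/(6*l + n)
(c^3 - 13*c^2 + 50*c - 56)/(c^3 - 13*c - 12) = (c^2 - 9*c + 14)/(c^2 + 4*c + 3)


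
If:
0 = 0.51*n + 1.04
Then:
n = -2.04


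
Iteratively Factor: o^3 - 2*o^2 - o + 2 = (o - 1)*(o^2 - o - 2) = (o - 2)*(o - 1)*(o + 1)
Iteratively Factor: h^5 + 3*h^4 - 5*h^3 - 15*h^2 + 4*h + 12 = (h + 3)*(h^4 - 5*h^2 + 4) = (h + 2)*(h + 3)*(h^3 - 2*h^2 - h + 2) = (h - 2)*(h + 2)*(h + 3)*(h^2 - 1) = (h - 2)*(h - 1)*(h + 2)*(h + 3)*(h + 1)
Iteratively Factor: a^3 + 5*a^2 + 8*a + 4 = (a + 2)*(a^2 + 3*a + 2) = (a + 2)^2*(a + 1)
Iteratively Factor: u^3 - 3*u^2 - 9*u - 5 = (u + 1)*(u^2 - 4*u - 5) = (u + 1)^2*(u - 5)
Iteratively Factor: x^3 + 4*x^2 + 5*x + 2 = (x + 2)*(x^2 + 2*x + 1) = (x + 1)*(x + 2)*(x + 1)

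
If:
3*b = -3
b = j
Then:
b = -1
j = -1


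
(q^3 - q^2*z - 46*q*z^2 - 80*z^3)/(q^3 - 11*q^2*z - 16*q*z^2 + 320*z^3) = (-q - 2*z)/(-q + 8*z)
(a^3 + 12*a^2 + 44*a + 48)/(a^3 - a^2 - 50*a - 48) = (a^2 + 6*a + 8)/(a^2 - 7*a - 8)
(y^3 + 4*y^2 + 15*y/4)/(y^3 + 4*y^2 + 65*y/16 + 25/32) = 8*y*(2*y + 3)/(16*y^2 + 24*y + 5)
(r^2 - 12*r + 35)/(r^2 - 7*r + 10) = (r - 7)/(r - 2)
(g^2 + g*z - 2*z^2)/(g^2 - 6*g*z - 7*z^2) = (-g^2 - g*z + 2*z^2)/(-g^2 + 6*g*z + 7*z^2)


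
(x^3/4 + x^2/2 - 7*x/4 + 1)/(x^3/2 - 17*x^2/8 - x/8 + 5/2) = 2*(x^3 + 2*x^2 - 7*x + 4)/(4*x^3 - 17*x^2 - x + 20)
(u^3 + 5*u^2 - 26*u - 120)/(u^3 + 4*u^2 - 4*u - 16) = (u^2 + u - 30)/(u^2 - 4)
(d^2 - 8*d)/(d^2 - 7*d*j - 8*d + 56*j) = d/(d - 7*j)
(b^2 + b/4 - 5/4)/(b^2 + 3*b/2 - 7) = (4*b^2 + b - 5)/(2*(2*b^2 + 3*b - 14))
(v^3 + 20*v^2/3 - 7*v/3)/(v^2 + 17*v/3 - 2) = v*(v + 7)/(v + 6)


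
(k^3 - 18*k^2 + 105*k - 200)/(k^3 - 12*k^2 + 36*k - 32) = (k^2 - 10*k + 25)/(k^2 - 4*k + 4)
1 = 1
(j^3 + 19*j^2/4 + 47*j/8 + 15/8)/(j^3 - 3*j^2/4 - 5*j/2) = (2*j^2 + 7*j + 3)/(2*j*(j - 2))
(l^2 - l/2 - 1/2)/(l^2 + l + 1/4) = 2*(l - 1)/(2*l + 1)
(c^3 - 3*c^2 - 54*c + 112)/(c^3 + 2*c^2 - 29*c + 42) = (c - 8)/(c - 3)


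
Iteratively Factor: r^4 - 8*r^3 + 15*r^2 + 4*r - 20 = (r - 2)*(r^3 - 6*r^2 + 3*r + 10) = (r - 2)^2*(r^2 - 4*r - 5) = (r - 2)^2*(r + 1)*(r - 5)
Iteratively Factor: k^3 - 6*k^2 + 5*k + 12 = (k + 1)*(k^2 - 7*k + 12) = (k - 4)*(k + 1)*(k - 3)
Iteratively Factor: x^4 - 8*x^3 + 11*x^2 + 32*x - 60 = (x - 3)*(x^3 - 5*x^2 - 4*x + 20) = (x - 5)*(x - 3)*(x^2 - 4) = (x - 5)*(x - 3)*(x - 2)*(x + 2)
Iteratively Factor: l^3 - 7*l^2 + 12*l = (l - 4)*(l^2 - 3*l) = l*(l - 4)*(l - 3)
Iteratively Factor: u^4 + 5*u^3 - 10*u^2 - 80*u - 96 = (u + 2)*(u^3 + 3*u^2 - 16*u - 48) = (u - 4)*(u + 2)*(u^2 + 7*u + 12) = (u - 4)*(u + 2)*(u + 4)*(u + 3)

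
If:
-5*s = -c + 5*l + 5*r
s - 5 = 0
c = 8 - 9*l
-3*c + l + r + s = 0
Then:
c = 0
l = 8/9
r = -53/9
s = 5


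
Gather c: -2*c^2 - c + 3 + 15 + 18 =-2*c^2 - c + 36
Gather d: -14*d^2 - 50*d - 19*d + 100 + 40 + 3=-14*d^2 - 69*d + 143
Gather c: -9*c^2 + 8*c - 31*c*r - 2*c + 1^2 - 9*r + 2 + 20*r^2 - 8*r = -9*c^2 + c*(6 - 31*r) + 20*r^2 - 17*r + 3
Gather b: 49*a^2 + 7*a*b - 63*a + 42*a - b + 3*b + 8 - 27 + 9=49*a^2 - 21*a + b*(7*a + 2) - 10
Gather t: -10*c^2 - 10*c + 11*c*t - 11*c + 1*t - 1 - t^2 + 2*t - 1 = -10*c^2 - 21*c - t^2 + t*(11*c + 3) - 2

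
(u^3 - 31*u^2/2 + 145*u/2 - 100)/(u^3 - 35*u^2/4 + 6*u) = 2*(2*u^2 - 15*u + 25)/(u*(4*u - 3))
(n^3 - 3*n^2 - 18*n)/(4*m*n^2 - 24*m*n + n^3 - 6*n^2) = (n + 3)/(4*m + n)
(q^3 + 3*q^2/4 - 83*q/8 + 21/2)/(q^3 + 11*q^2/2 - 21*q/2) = (q^2 + 9*q/4 - 7)/(q*(q + 7))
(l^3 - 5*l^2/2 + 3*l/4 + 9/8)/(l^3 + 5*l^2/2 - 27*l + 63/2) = (l^2 - l - 3/4)/(l^2 + 4*l - 21)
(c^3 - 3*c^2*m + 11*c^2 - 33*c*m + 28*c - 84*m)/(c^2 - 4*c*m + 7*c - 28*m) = (c^2 - 3*c*m + 4*c - 12*m)/(c - 4*m)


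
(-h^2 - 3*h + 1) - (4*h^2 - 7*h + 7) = -5*h^2 + 4*h - 6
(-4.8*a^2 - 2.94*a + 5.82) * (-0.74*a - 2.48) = 3.552*a^3 + 14.0796*a^2 + 2.9844*a - 14.4336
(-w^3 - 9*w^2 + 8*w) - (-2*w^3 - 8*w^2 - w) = w^3 - w^2 + 9*w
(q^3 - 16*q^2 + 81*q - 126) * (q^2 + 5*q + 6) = q^5 - 11*q^4 + 7*q^3 + 183*q^2 - 144*q - 756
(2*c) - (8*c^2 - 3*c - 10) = -8*c^2 + 5*c + 10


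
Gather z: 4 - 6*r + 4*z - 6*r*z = -6*r + z*(4 - 6*r) + 4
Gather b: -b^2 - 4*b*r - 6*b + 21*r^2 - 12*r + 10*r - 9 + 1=-b^2 + b*(-4*r - 6) + 21*r^2 - 2*r - 8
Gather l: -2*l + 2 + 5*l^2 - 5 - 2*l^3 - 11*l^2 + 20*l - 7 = -2*l^3 - 6*l^2 + 18*l - 10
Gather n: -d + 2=2 - d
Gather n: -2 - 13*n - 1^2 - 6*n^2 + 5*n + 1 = -6*n^2 - 8*n - 2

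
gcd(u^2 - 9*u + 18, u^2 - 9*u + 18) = u^2 - 9*u + 18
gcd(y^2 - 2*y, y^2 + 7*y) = y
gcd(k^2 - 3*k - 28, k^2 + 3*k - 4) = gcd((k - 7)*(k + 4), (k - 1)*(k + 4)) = k + 4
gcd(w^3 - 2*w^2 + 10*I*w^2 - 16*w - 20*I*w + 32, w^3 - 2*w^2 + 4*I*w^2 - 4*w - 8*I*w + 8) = w^2 + w*(-2 + 2*I) - 4*I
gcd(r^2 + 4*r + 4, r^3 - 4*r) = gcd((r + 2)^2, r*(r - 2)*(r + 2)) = r + 2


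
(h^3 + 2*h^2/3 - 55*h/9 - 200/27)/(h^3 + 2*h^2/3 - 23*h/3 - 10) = (h^2 - h - 40/9)/(h^2 - h - 6)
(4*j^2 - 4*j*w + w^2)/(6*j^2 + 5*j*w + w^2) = (4*j^2 - 4*j*w + w^2)/(6*j^2 + 5*j*w + w^2)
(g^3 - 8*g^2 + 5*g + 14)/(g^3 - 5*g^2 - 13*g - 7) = (g - 2)/(g + 1)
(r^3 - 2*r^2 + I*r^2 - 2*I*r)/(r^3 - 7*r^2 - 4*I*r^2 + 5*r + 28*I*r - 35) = r*(r - 2)/(r^2 - r*(7 + 5*I) + 35*I)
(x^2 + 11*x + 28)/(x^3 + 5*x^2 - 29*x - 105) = (x + 4)/(x^2 - 2*x - 15)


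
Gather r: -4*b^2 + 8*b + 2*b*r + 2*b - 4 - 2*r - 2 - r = -4*b^2 + 10*b + r*(2*b - 3) - 6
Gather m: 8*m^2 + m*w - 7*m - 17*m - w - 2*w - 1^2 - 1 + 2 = 8*m^2 + m*(w - 24) - 3*w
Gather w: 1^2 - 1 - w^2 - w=-w^2 - w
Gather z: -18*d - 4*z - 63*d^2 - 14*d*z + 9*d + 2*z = -63*d^2 - 9*d + z*(-14*d - 2)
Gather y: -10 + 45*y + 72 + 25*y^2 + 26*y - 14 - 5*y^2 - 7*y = 20*y^2 + 64*y + 48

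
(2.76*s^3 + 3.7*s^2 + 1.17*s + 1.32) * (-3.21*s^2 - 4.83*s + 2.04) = -8.8596*s^5 - 25.2078*s^4 - 15.9963*s^3 - 2.3403*s^2 - 3.9888*s + 2.6928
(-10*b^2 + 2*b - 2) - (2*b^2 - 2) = -12*b^2 + 2*b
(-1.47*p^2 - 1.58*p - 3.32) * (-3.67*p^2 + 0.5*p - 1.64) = 5.3949*p^4 + 5.0636*p^3 + 13.8052*p^2 + 0.9312*p + 5.4448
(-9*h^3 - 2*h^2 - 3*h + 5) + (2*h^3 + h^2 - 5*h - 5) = -7*h^3 - h^2 - 8*h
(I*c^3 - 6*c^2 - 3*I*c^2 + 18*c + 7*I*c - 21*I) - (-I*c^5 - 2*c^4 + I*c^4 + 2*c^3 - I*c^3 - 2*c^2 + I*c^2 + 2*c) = I*c^5 + 2*c^4 - I*c^4 - 2*c^3 + 2*I*c^3 - 4*c^2 - 4*I*c^2 + 16*c + 7*I*c - 21*I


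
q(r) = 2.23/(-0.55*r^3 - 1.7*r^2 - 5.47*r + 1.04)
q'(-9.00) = 0.00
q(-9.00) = 0.01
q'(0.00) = 11.28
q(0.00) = 2.14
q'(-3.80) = 0.05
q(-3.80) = 0.08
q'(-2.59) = 0.10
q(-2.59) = 0.17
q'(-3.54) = 0.06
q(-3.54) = 0.09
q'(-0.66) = 0.53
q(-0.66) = 0.55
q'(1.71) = 0.14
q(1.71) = -0.14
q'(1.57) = 0.17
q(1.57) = -0.16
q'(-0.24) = 2.07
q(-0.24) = 0.99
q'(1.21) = 0.33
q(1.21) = -0.25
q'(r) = 2.23*(1.65*r^2 + 3.4*r + 5.47)/(-0.55*r^3 - 1.7*r^2 - 5.47*r + 1.04)^2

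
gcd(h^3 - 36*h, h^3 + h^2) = h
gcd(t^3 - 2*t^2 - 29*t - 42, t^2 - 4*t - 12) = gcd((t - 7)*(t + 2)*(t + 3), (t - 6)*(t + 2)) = t + 2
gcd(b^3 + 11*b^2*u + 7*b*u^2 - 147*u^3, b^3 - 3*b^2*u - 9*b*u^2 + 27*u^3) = -b + 3*u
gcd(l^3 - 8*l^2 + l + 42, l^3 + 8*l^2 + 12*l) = l + 2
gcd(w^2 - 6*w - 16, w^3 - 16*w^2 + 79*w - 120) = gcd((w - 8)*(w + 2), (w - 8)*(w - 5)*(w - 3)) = w - 8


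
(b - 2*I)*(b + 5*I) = b^2 + 3*I*b + 10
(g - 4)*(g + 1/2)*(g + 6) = g^3 + 5*g^2/2 - 23*g - 12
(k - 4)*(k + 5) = k^2 + k - 20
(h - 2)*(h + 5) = h^2 + 3*h - 10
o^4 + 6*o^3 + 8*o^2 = o^2*(o + 2)*(o + 4)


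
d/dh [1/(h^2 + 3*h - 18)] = (-2*h - 3)/(h^2 + 3*h - 18)^2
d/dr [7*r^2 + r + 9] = 14*r + 1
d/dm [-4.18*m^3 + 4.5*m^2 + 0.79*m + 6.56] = -12.54*m^2 + 9.0*m + 0.79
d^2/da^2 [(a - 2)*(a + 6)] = 2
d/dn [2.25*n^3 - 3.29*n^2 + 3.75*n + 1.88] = 6.75*n^2 - 6.58*n + 3.75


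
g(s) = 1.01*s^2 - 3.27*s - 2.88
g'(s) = 2.02*s - 3.27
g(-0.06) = -2.68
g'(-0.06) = -3.39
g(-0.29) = -1.85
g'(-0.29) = -3.86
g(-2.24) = 9.51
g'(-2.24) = -7.79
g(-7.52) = 78.83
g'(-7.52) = -18.46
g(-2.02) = 7.85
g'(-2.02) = -7.35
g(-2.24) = 9.51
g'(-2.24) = -7.79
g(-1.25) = 2.79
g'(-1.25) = -5.80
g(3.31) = -2.64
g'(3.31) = 3.42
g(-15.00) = 273.42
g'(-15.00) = -33.57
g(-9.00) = 108.36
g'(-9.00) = -21.45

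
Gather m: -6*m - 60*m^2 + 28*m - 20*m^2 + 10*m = -80*m^2 + 32*m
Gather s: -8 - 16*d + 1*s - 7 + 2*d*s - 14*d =-30*d + s*(2*d + 1) - 15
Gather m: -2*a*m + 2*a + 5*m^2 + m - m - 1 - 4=-2*a*m + 2*a + 5*m^2 - 5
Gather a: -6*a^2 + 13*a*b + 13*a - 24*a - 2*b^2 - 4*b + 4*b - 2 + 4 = -6*a^2 + a*(13*b - 11) - 2*b^2 + 2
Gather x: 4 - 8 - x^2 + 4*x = -x^2 + 4*x - 4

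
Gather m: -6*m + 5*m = -m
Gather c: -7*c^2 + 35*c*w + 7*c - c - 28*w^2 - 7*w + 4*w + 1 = -7*c^2 + c*(35*w + 6) - 28*w^2 - 3*w + 1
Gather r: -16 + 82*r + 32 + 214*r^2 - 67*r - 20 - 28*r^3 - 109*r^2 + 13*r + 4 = -28*r^3 + 105*r^2 + 28*r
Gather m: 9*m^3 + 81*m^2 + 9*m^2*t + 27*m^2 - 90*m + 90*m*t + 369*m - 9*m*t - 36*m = 9*m^3 + m^2*(9*t + 108) + m*(81*t + 243)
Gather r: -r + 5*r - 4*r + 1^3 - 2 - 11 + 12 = 0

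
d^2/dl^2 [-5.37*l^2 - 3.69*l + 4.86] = -10.7400000000000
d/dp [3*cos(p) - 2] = -3*sin(p)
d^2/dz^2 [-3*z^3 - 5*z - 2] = -18*z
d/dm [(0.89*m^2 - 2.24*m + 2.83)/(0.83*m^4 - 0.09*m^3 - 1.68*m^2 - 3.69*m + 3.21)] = (-1.4774*m^5 + 5.6577*m^4 - 9.7988*m^3 - 6.2832*m^2 + 15.2226*m + 3.2523)/(0.6889*m^8 - 0.1494*m^7 - 2.7807*m^6 - 5.823*m^5 + 8.8152*m^4 + 11.8206*m^3 + 2.8305*m^2 - 23.6898*m + 10.3041)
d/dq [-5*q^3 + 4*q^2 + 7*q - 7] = -15*q^2 + 8*q + 7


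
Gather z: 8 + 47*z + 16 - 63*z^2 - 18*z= -63*z^2 + 29*z + 24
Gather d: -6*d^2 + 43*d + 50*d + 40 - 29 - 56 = -6*d^2 + 93*d - 45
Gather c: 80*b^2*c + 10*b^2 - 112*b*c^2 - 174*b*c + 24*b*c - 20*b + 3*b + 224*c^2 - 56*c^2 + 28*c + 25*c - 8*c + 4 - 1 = 10*b^2 - 17*b + c^2*(168 - 112*b) + c*(80*b^2 - 150*b + 45) + 3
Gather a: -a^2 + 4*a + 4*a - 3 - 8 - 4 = -a^2 + 8*a - 15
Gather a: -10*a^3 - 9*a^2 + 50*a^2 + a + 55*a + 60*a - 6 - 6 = -10*a^3 + 41*a^2 + 116*a - 12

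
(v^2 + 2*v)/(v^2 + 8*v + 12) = v/(v + 6)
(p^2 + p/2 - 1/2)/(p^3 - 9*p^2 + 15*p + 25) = (p - 1/2)/(p^2 - 10*p + 25)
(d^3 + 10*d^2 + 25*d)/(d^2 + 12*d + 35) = d*(d + 5)/(d + 7)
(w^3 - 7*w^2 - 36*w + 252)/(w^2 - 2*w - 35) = (w^2 - 36)/(w + 5)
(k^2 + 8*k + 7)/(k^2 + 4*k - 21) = (k + 1)/(k - 3)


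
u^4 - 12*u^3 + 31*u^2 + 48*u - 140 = (u - 7)*(u - 5)*(u - 2)*(u + 2)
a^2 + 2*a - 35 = (a - 5)*(a + 7)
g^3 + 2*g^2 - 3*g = g*(g - 1)*(g + 3)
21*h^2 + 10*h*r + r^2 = (3*h + r)*(7*h + r)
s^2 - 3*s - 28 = (s - 7)*(s + 4)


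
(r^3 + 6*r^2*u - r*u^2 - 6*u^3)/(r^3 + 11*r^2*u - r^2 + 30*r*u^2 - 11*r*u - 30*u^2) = (r^2 - u^2)/(r^2 + 5*r*u - r - 5*u)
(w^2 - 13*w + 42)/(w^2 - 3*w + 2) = (w^2 - 13*w + 42)/(w^2 - 3*w + 2)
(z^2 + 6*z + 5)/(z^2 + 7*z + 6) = (z + 5)/(z + 6)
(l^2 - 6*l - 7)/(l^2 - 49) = (l + 1)/(l + 7)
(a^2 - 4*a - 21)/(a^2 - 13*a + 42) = (a + 3)/(a - 6)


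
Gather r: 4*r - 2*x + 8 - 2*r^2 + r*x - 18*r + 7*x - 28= -2*r^2 + r*(x - 14) + 5*x - 20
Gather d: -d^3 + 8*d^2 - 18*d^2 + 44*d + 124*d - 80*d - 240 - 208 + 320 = -d^3 - 10*d^2 + 88*d - 128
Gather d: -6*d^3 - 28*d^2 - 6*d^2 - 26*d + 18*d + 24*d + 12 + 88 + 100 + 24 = -6*d^3 - 34*d^2 + 16*d + 224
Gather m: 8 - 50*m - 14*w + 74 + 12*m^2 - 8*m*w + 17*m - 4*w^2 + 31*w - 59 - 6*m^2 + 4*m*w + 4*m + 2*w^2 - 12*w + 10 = 6*m^2 + m*(-4*w - 29) - 2*w^2 + 5*w + 33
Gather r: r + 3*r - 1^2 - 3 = 4*r - 4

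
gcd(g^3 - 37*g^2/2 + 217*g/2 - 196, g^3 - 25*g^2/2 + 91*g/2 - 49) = g^2 - 21*g/2 + 49/2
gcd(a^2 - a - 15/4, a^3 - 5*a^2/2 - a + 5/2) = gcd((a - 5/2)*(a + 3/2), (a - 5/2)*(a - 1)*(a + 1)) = a - 5/2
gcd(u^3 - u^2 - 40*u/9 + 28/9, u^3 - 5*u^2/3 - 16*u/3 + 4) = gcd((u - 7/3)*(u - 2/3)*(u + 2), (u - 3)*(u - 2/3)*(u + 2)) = u^2 + 4*u/3 - 4/3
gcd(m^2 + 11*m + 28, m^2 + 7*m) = m + 7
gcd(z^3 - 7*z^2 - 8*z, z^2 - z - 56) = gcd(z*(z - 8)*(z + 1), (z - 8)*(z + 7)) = z - 8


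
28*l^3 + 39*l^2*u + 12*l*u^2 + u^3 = (l + u)*(4*l + u)*(7*l + u)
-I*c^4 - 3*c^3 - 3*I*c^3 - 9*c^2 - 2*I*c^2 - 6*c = c*(c + 2)*(c - 3*I)*(-I*c - I)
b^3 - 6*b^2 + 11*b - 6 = (b - 3)*(b - 2)*(b - 1)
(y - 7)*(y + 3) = y^2 - 4*y - 21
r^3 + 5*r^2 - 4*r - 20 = (r - 2)*(r + 2)*(r + 5)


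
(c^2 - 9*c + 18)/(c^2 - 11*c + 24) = (c - 6)/(c - 8)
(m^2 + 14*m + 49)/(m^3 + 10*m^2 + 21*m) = (m + 7)/(m*(m + 3))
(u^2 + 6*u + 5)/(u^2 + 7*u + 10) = (u + 1)/(u + 2)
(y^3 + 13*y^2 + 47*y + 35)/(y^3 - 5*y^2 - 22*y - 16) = (y^2 + 12*y + 35)/(y^2 - 6*y - 16)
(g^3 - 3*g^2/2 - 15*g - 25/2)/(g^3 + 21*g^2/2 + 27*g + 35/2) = (g - 5)/(g + 7)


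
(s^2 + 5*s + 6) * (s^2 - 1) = s^4 + 5*s^3 + 5*s^2 - 5*s - 6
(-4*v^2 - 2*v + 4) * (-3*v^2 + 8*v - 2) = 12*v^4 - 26*v^3 - 20*v^2 + 36*v - 8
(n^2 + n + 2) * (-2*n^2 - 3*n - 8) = -2*n^4 - 5*n^3 - 15*n^2 - 14*n - 16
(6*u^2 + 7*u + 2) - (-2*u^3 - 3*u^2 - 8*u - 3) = 2*u^3 + 9*u^2 + 15*u + 5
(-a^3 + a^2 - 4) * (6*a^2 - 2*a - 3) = -6*a^5 + 8*a^4 + a^3 - 27*a^2 + 8*a + 12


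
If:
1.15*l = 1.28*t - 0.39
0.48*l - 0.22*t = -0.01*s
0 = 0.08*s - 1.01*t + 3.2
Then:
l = 1.08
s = -23.87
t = 1.28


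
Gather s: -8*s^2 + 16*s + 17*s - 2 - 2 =-8*s^2 + 33*s - 4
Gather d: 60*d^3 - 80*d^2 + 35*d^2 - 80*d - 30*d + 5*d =60*d^3 - 45*d^2 - 105*d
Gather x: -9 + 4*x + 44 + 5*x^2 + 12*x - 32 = 5*x^2 + 16*x + 3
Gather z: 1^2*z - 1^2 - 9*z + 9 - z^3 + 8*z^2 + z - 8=-z^3 + 8*z^2 - 7*z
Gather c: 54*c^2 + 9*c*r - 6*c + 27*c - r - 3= 54*c^2 + c*(9*r + 21) - r - 3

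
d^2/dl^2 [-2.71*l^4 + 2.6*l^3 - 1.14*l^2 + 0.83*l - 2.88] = -32.52*l^2 + 15.6*l - 2.28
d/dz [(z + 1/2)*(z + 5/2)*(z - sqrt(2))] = 3*z^2 - 2*sqrt(2)*z + 6*z - 3*sqrt(2) + 5/4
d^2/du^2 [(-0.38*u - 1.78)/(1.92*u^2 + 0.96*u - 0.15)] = (-(0.38*u + 1.78)*(3.84*u + 0.96)*(7.68*u + 1.92) + (4.3776*u + 7.5648)*(1.92*u^2 + 0.96*u - 0.15))/(1.92*u^2 + 0.96*u - 0.15)^3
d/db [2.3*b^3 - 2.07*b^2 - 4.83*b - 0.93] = 6.9*b^2 - 4.14*b - 4.83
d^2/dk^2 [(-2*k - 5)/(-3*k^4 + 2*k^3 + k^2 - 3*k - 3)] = 2*((2*k + 5)*(12*k^3 - 6*k^2 - 2*k + 3)^2 + (-24*k^3 + 12*k^2 + 4*k + (2*k + 5)*(-18*k^2 + 6*k + 1) - 6)*(3*k^4 - 2*k^3 - k^2 + 3*k + 3))/(3*k^4 - 2*k^3 - k^2 + 3*k + 3)^3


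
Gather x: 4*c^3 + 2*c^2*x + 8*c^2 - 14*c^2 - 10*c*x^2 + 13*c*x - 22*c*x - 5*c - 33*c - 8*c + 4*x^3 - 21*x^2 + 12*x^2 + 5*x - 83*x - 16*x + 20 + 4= 4*c^3 - 6*c^2 - 46*c + 4*x^3 + x^2*(-10*c - 9) + x*(2*c^2 - 9*c - 94) + 24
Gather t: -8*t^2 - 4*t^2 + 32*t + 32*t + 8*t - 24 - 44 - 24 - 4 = -12*t^2 + 72*t - 96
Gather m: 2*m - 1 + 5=2*m + 4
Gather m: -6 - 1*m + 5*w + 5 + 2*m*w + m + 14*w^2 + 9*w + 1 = 2*m*w + 14*w^2 + 14*w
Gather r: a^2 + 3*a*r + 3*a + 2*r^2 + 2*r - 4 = a^2 + 3*a + 2*r^2 + r*(3*a + 2) - 4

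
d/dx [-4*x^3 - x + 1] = -12*x^2 - 1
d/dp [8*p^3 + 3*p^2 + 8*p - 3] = 24*p^2 + 6*p + 8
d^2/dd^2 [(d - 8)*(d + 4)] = 2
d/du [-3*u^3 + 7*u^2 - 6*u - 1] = -9*u^2 + 14*u - 6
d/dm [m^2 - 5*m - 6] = 2*m - 5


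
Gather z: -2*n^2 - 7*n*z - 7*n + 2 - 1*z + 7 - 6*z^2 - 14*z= -2*n^2 - 7*n - 6*z^2 + z*(-7*n - 15) + 9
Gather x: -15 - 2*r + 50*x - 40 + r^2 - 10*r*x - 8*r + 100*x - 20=r^2 - 10*r + x*(150 - 10*r) - 75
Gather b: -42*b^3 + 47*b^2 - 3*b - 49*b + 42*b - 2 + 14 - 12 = -42*b^3 + 47*b^2 - 10*b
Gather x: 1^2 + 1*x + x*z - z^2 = x*(z + 1) - z^2 + 1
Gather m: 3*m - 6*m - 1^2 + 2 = 1 - 3*m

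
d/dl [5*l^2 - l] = 10*l - 1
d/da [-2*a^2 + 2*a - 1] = 2 - 4*a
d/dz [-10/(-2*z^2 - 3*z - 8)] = 10*(-4*z - 3)/(2*z^2 + 3*z + 8)^2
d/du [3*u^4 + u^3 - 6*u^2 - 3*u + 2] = 12*u^3 + 3*u^2 - 12*u - 3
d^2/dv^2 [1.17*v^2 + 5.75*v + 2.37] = 2.34000000000000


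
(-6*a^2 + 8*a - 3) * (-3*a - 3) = 18*a^3 - 6*a^2 - 15*a + 9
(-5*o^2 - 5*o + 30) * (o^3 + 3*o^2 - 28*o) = -5*o^5 - 20*o^4 + 155*o^3 + 230*o^2 - 840*o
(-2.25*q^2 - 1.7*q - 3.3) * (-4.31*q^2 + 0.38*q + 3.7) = 9.6975*q^4 + 6.472*q^3 + 5.252*q^2 - 7.544*q - 12.21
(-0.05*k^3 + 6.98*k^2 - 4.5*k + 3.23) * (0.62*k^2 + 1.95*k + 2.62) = -0.031*k^5 + 4.2301*k^4 + 10.69*k^3 + 11.5152*k^2 - 5.4915*k + 8.4626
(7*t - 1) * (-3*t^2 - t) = -21*t^3 - 4*t^2 + t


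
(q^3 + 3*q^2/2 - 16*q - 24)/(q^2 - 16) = q + 3/2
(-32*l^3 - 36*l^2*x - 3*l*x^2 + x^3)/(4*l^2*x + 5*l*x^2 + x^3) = (-8*l + x)/x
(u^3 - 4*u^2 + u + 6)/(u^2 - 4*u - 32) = (-u^3 + 4*u^2 - u - 6)/(-u^2 + 4*u + 32)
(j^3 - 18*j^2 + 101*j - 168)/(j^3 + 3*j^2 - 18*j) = (j^2 - 15*j + 56)/(j*(j + 6))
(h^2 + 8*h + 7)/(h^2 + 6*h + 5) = (h + 7)/(h + 5)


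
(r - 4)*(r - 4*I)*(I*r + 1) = I*r^3 + 5*r^2 - 4*I*r^2 - 20*r - 4*I*r + 16*I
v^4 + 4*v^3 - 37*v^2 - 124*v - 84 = (v - 6)*(v + 1)*(v + 2)*(v + 7)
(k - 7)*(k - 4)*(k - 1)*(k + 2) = k^4 - 10*k^3 + 15*k^2 + 50*k - 56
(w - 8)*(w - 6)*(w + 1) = w^3 - 13*w^2 + 34*w + 48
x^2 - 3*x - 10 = (x - 5)*(x + 2)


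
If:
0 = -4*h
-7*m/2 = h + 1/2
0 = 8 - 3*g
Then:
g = 8/3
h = 0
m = -1/7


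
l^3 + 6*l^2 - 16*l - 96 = (l - 4)*(l + 4)*(l + 6)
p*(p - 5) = p^2 - 5*p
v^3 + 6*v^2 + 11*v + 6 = (v + 1)*(v + 2)*(v + 3)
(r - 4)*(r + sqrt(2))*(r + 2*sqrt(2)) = r^3 - 4*r^2 + 3*sqrt(2)*r^2 - 12*sqrt(2)*r + 4*r - 16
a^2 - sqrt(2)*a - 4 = (a - 2*sqrt(2))*(a + sqrt(2))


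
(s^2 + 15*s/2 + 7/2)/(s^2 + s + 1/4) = 2*(s + 7)/(2*s + 1)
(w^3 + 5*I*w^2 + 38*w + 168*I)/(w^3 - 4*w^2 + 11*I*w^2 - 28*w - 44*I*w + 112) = (w - 6*I)/(w - 4)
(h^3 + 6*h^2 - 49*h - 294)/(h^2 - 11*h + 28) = (h^2 + 13*h + 42)/(h - 4)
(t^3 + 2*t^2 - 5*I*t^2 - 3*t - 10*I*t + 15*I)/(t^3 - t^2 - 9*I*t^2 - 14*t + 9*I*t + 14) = (t^2 + t*(3 - 5*I) - 15*I)/(t^2 - 9*I*t - 14)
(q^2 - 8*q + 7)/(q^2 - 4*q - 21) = (q - 1)/(q + 3)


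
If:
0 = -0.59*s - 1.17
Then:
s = -1.98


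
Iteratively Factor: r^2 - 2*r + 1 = (r - 1)*(r - 1)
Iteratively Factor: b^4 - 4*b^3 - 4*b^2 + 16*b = (b)*(b^3 - 4*b^2 - 4*b + 16) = b*(b - 4)*(b^2 - 4) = b*(b - 4)*(b - 2)*(b + 2)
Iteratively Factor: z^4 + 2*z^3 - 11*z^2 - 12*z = (z)*(z^3 + 2*z^2 - 11*z - 12) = z*(z + 1)*(z^2 + z - 12) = z*(z + 1)*(z + 4)*(z - 3)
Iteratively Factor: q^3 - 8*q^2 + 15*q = (q - 5)*(q^2 - 3*q) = (q - 5)*(q - 3)*(q)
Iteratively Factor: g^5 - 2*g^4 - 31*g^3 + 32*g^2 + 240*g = (g + 3)*(g^4 - 5*g^3 - 16*g^2 + 80*g) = (g - 4)*(g + 3)*(g^3 - g^2 - 20*g) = (g - 4)*(g + 3)*(g + 4)*(g^2 - 5*g) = (g - 5)*(g - 4)*(g + 3)*(g + 4)*(g)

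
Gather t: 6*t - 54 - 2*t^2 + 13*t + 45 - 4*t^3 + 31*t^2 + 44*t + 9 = -4*t^3 + 29*t^2 + 63*t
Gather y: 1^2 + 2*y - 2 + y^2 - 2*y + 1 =y^2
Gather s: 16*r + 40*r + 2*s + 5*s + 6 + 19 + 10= 56*r + 7*s + 35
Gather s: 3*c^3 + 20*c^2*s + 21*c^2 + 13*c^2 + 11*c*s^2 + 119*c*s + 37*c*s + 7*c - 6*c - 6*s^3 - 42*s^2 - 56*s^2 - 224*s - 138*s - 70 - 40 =3*c^3 + 34*c^2 + c - 6*s^3 + s^2*(11*c - 98) + s*(20*c^2 + 156*c - 362) - 110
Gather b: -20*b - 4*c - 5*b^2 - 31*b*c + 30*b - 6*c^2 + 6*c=-5*b^2 + b*(10 - 31*c) - 6*c^2 + 2*c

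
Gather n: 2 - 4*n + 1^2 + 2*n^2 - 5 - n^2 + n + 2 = n^2 - 3*n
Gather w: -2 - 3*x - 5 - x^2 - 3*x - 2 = -x^2 - 6*x - 9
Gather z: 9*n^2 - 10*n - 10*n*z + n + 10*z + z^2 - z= 9*n^2 - 9*n + z^2 + z*(9 - 10*n)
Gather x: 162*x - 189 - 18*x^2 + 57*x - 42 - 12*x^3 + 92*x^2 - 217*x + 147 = -12*x^3 + 74*x^2 + 2*x - 84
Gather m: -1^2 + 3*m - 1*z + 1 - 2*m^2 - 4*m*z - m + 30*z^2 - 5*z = -2*m^2 + m*(2 - 4*z) + 30*z^2 - 6*z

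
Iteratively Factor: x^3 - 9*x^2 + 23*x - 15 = (x - 5)*(x^2 - 4*x + 3) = (x - 5)*(x - 1)*(x - 3)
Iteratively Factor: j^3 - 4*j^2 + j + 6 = (j + 1)*(j^2 - 5*j + 6) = (j - 3)*(j + 1)*(j - 2)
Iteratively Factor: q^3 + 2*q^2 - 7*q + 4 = (q - 1)*(q^2 + 3*q - 4) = (q - 1)*(q + 4)*(q - 1)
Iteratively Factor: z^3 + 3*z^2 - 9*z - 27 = (z + 3)*(z^2 - 9) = (z + 3)^2*(z - 3)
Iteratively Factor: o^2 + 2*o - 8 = (o - 2)*(o + 4)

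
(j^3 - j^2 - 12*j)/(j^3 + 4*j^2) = (j^2 - j - 12)/(j*(j + 4))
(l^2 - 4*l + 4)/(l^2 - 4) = (l - 2)/(l + 2)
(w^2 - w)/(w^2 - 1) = w/(w + 1)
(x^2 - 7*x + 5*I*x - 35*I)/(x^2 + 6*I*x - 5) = (x - 7)/(x + I)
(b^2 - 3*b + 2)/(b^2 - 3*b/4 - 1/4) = 4*(b - 2)/(4*b + 1)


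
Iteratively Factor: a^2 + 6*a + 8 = (a + 4)*(a + 2)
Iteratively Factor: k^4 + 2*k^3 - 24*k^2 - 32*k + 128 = (k + 4)*(k^3 - 2*k^2 - 16*k + 32) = (k - 2)*(k + 4)*(k^2 - 16) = (k - 4)*(k - 2)*(k + 4)*(k + 4)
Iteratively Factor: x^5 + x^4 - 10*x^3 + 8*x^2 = (x - 2)*(x^4 + 3*x^3 - 4*x^2) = (x - 2)*(x + 4)*(x^3 - x^2) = (x - 2)*(x - 1)*(x + 4)*(x^2) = x*(x - 2)*(x - 1)*(x + 4)*(x)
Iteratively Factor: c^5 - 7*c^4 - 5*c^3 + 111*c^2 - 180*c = (c - 3)*(c^4 - 4*c^3 - 17*c^2 + 60*c) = (c - 3)^2*(c^3 - c^2 - 20*c) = c*(c - 3)^2*(c^2 - c - 20) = c*(c - 3)^2*(c + 4)*(c - 5)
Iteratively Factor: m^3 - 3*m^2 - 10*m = (m - 5)*(m^2 + 2*m) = m*(m - 5)*(m + 2)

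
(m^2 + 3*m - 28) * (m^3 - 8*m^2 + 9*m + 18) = m^5 - 5*m^4 - 43*m^3 + 269*m^2 - 198*m - 504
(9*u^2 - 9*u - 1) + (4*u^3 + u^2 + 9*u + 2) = 4*u^3 + 10*u^2 + 1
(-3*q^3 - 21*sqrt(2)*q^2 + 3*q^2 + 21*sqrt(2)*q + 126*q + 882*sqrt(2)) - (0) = -3*q^3 - 21*sqrt(2)*q^2 + 3*q^2 + 21*sqrt(2)*q + 126*q + 882*sqrt(2)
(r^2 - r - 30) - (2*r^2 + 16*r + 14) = -r^2 - 17*r - 44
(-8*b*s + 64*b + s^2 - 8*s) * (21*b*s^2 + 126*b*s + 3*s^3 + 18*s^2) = -168*b^2*s^3 + 336*b^2*s^2 + 8064*b^2*s - 3*b*s^4 + 6*b*s^3 + 144*b*s^2 + 3*s^5 - 6*s^4 - 144*s^3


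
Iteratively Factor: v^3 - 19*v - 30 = (v + 3)*(v^2 - 3*v - 10) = (v + 2)*(v + 3)*(v - 5)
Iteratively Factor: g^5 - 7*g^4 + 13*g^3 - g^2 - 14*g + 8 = (g - 1)*(g^4 - 6*g^3 + 7*g^2 + 6*g - 8) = (g - 4)*(g - 1)*(g^3 - 2*g^2 - g + 2) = (g - 4)*(g - 2)*(g - 1)*(g^2 - 1) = (g - 4)*(g - 2)*(g - 1)^2*(g + 1)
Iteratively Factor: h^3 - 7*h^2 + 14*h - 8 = (h - 2)*(h^2 - 5*h + 4) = (h - 4)*(h - 2)*(h - 1)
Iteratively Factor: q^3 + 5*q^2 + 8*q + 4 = (q + 2)*(q^2 + 3*q + 2) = (q + 1)*(q + 2)*(q + 2)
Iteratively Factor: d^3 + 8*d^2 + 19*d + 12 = (d + 4)*(d^2 + 4*d + 3) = (d + 1)*(d + 4)*(d + 3)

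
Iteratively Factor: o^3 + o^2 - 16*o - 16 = (o - 4)*(o^2 + 5*o + 4) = (o - 4)*(o + 4)*(o + 1)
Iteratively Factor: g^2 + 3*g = (g + 3)*(g)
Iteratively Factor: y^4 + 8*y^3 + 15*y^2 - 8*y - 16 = (y + 1)*(y^3 + 7*y^2 + 8*y - 16) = (y + 1)*(y + 4)*(y^2 + 3*y - 4) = (y + 1)*(y + 4)^2*(y - 1)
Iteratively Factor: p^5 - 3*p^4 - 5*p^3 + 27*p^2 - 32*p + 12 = (p - 2)*(p^4 - p^3 - 7*p^2 + 13*p - 6) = (p - 2)*(p - 1)*(p^3 - 7*p + 6) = (p - 2)*(p - 1)^2*(p^2 + p - 6) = (p - 2)*(p - 1)^2*(p + 3)*(p - 2)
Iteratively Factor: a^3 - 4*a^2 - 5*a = (a + 1)*(a^2 - 5*a) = (a - 5)*(a + 1)*(a)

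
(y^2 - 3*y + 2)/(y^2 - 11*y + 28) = (y^2 - 3*y + 2)/(y^2 - 11*y + 28)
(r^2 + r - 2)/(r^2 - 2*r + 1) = (r + 2)/(r - 1)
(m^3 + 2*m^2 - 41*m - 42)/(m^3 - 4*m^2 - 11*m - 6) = (m + 7)/(m + 1)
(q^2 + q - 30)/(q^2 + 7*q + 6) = (q - 5)/(q + 1)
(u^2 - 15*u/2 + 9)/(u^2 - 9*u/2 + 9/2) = (u - 6)/(u - 3)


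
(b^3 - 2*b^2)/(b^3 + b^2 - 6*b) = b/(b + 3)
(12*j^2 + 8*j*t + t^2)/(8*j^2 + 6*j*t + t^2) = (6*j + t)/(4*j + t)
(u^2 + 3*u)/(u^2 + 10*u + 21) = u/(u + 7)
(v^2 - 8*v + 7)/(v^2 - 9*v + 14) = (v - 1)/(v - 2)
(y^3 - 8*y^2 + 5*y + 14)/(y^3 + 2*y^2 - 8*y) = (y^2 - 6*y - 7)/(y*(y + 4))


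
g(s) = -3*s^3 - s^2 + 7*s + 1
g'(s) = -9*s^2 - 2*s + 7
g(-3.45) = 88.14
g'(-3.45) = -93.22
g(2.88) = -58.80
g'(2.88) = -73.41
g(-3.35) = 79.11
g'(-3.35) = -87.30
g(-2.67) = 32.28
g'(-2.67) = -51.82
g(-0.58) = -2.81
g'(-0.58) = 5.13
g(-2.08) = 9.11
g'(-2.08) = -27.78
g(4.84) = -328.69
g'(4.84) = -213.51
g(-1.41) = -2.45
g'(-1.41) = -8.07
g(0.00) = 1.00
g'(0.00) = 7.00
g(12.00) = -5243.00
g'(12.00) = -1313.00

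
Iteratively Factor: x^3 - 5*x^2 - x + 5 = (x - 5)*(x^2 - 1) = (x - 5)*(x - 1)*(x + 1)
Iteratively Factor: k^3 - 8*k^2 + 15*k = (k - 5)*(k^2 - 3*k) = (k - 5)*(k - 3)*(k)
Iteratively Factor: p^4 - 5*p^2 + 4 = (p - 2)*(p^3 + 2*p^2 - p - 2) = (p - 2)*(p - 1)*(p^2 + 3*p + 2) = (p - 2)*(p - 1)*(p + 1)*(p + 2)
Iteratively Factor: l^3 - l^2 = (l - 1)*(l^2) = l*(l - 1)*(l)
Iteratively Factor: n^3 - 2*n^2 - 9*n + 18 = (n + 3)*(n^2 - 5*n + 6) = (n - 2)*(n + 3)*(n - 3)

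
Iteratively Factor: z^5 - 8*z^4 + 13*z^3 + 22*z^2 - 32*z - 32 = (z - 2)*(z^4 - 6*z^3 + z^2 + 24*z + 16) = (z - 4)*(z - 2)*(z^3 - 2*z^2 - 7*z - 4) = (z - 4)*(z - 2)*(z + 1)*(z^2 - 3*z - 4) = (z - 4)*(z - 2)*(z + 1)^2*(z - 4)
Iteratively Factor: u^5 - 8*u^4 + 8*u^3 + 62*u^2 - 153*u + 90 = (u - 3)*(u^4 - 5*u^3 - 7*u^2 + 41*u - 30) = (u - 3)*(u - 2)*(u^3 - 3*u^2 - 13*u + 15) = (u - 3)*(u - 2)*(u - 1)*(u^2 - 2*u - 15) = (u - 3)*(u - 2)*(u - 1)*(u + 3)*(u - 5)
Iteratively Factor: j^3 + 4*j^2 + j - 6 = (j + 2)*(j^2 + 2*j - 3) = (j - 1)*(j + 2)*(j + 3)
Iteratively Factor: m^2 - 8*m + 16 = (m - 4)*(m - 4)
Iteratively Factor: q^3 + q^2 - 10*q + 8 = (q - 2)*(q^2 + 3*q - 4) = (q - 2)*(q - 1)*(q + 4)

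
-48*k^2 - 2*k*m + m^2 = (-8*k + m)*(6*k + m)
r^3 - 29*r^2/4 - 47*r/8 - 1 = (r - 8)*(r + 1/4)*(r + 1/2)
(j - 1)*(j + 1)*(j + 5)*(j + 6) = j^4 + 11*j^3 + 29*j^2 - 11*j - 30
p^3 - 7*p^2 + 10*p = p*(p - 5)*(p - 2)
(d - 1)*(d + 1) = d^2 - 1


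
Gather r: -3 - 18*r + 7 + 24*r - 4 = 6*r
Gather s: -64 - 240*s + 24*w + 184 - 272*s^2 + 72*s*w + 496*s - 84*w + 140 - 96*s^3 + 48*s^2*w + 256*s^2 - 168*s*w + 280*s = -96*s^3 + s^2*(48*w - 16) + s*(536 - 96*w) - 60*w + 260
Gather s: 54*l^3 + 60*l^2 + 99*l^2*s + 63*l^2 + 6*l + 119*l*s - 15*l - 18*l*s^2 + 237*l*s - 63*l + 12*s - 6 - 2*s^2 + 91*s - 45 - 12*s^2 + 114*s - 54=54*l^3 + 123*l^2 - 72*l + s^2*(-18*l - 14) + s*(99*l^2 + 356*l + 217) - 105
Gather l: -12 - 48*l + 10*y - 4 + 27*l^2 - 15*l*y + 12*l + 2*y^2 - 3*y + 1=27*l^2 + l*(-15*y - 36) + 2*y^2 + 7*y - 15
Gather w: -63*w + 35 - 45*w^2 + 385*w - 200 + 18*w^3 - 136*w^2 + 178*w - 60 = 18*w^3 - 181*w^2 + 500*w - 225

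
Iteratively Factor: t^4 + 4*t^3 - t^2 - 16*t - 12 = (t + 1)*(t^3 + 3*t^2 - 4*t - 12) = (t + 1)*(t + 2)*(t^2 + t - 6) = (t - 2)*(t + 1)*(t + 2)*(t + 3)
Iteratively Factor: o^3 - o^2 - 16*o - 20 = (o + 2)*(o^2 - 3*o - 10) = (o + 2)^2*(o - 5)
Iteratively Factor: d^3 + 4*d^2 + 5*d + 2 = (d + 2)*(d^2 + 2*d + 1) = (d + 1)*(d + 2)*(d + 1)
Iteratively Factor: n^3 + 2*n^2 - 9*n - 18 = (n + 3)*(n^2 - n - 6) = (n + 2)*(n + 3)*(n - 3)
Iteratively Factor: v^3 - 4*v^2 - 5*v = (v - 5)*(v^2 + v) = v*(v - 5)*(v + 1)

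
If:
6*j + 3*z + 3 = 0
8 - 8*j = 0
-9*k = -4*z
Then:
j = 1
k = -4/3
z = -3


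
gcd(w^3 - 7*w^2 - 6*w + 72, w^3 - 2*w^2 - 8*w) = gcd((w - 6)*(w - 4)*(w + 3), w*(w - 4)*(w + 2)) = w - 4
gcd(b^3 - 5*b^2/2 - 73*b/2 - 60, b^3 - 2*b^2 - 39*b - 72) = b^2 - 5*b - 24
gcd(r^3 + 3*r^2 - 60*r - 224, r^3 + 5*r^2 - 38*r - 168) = r^2 + 11*r + 28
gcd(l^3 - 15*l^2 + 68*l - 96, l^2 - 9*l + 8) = l - 8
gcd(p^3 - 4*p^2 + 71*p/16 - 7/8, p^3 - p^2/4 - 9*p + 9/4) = p - 1/4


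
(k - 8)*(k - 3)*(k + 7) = k^3 - 4*k^2 - 53*k + 168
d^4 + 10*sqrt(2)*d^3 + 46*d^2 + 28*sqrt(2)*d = d*(d + sqrt(2))*(d + 2*sqrt(2))*(d + 7*sqrt(2))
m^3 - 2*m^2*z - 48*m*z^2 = m*(m - 8*z)*(m + 6*z)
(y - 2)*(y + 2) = y^2 - 4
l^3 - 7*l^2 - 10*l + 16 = (l - 8)*(l - 1)*(l + 2)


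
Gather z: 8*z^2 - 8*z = 8*z^2 - 8*z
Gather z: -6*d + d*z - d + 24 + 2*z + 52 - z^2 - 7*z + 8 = -7*d - z^2 + z*(d - 5) + 84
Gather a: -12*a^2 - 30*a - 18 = -12*a^2 - 30*a - 18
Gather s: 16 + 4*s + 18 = 4*s + 34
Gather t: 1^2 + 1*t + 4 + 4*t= 5*t + 5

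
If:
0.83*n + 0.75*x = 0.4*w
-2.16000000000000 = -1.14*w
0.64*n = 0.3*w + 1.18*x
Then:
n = 0.90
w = 1.89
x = 0.01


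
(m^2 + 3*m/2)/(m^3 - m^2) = (m + 3/2)/(m*(m - 1))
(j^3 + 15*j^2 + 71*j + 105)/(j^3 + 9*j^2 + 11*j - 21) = (j + 5)/(j - 1)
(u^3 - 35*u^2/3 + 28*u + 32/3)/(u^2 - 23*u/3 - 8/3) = u - 4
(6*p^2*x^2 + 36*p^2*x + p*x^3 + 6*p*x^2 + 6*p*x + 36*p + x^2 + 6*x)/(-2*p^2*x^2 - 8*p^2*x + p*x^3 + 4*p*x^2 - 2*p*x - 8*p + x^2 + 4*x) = (6*p*x + 36*p + x^2 + 6*x)/(-2*p*x - 8*p + x^2 + 4*x)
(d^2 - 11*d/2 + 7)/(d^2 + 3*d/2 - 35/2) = (d - 2)/(d + 5)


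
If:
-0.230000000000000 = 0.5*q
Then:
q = -0.46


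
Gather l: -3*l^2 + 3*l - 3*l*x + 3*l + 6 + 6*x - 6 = -3*l^2 + l*(6 - 3*x) + 6*x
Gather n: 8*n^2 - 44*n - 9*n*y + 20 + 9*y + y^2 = 8*n^2 + n*(-9*y - 44) + y^2 + 9*y + 20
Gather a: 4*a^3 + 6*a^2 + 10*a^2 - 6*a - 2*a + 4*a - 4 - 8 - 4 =4*a^3 + 16*a^2 - 4*a - 16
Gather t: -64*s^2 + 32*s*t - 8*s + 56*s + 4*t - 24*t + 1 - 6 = -64*s^2 + 48*s + t*(32*s - 20) - 5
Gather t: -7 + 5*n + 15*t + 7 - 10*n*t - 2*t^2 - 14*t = 5*n - 2*t^2 + t*(1 - 10*n)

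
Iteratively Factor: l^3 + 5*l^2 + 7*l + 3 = (l + 3)*(l^2 + 2*l + 1) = (l + 1)*(l + 3)*(l + 1)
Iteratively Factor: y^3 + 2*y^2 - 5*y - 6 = (y - 2)*(y^2 + 4*y + 3) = (y - 2)*(y + 1)*(y + 3)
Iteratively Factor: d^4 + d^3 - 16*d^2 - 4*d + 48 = (d + 2)*(d^3 - d^2 - 14*d + 24) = (d - 3)*(d + 2)*(d^2 + 2*d - 8) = (d - 3)*(d + 2)*(d + 4)*(d - 2)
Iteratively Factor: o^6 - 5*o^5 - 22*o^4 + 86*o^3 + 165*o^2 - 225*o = (o + 3)*(o^5 - 8*o^4 + 2*o^3 + 80*o^2 - 75*o) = o*(o + 3)*(o^4 - 8*o^3 + 2*o^2 + 80*o - 75) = o*(o - 5)*(o + 3)*(o^3 - 3*o^2 - 13*o + 15) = o*(o - 5)*(o - 1)*(o + 3)*(o^2 - 2*o - 15) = o*(o - 5)^2*(o - 1)*(o + 3)*(o + 3)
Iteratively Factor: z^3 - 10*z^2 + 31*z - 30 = (z - 2)*(z^2 - 8*z + 15) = (z - 5)*(z - 2)*(z - 3)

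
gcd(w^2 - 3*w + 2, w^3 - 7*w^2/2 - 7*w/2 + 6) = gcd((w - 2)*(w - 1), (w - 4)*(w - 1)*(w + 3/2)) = w - 1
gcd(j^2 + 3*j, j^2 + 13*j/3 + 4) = j + 3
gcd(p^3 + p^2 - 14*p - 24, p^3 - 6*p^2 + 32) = p^2 - 2*p - 8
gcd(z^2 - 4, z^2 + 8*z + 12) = z + 2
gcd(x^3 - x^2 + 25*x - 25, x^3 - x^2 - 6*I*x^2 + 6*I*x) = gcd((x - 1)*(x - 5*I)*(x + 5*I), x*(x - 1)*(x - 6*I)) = x - 1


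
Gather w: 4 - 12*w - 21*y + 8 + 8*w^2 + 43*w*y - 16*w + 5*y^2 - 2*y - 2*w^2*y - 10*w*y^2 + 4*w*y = w^2*(8 - 2*y) + w*(-10*y^2 + 47*y - 28) + 5*y^2 - 23*y + 12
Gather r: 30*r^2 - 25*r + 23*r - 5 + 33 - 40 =30*r^2 - 2*r - 12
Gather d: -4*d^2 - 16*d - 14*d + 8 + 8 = -4*d^2 - 30*d + 16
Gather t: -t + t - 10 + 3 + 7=0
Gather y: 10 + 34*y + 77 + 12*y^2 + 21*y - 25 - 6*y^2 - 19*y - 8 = 6*y^2 + 36*y + 54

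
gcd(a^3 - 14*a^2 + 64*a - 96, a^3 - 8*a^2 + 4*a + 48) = a^2 - 10*a + 24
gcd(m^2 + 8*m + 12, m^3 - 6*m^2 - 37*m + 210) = m + 6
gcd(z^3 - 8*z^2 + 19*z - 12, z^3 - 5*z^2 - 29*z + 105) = z - 3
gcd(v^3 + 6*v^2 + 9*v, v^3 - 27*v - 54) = v^2 + 6*v + 9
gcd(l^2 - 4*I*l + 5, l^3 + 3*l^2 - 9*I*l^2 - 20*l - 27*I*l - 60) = l - 5*I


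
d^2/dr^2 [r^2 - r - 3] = 2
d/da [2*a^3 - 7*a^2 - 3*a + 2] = 6*a^2 - 14*a - 3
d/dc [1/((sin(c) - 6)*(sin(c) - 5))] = (11 - 2*sin(c))*cos(c)/((sin(c) - 6)^2*(sin(c) - 5)^2)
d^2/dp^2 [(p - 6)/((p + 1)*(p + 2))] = 2*(p^3 - 18*p^2 - 60*p - 48)/(p^6 + 9*p^5 + 33*p^4 + 63*p^3 + 66*p^2 + 36*p + 8)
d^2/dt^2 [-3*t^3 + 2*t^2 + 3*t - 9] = 4 - 18*t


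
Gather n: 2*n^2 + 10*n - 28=2*n^2 + 10*n - 28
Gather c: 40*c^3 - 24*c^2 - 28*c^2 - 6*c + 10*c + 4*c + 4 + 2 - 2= 40*c^3 - 52*c^2 + 8*c + 4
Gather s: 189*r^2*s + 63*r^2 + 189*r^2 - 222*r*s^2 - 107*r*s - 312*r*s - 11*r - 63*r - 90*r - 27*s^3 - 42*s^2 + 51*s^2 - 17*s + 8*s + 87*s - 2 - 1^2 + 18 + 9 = 252*r^2 - 164*r - 27*s^3 + s^2*(9 - 222*r) + s*(189*r^2 - 419*r + 78) + 24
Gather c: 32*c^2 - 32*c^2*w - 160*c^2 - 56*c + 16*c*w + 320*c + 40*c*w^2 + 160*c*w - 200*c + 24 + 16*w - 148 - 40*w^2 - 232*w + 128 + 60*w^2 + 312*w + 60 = c^2*(-32*w - 128) + c*(40*w^2 + 176*w + 64) + 20*w^2 + 96*w + 64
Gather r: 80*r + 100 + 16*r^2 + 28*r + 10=16*r^2 + 108*r + 110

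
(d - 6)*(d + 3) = d^2 - 3*d - 18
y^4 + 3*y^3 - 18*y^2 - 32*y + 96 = (y - 3)*(y - 2)*(y + 4)^2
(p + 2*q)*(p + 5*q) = p^2 + 7*p*q + 10*q^2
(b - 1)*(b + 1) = b^2 - 1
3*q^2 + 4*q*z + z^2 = (q + z)*(3*q + z)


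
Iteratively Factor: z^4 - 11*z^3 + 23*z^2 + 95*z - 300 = (z - 4)*(z^3 - 7*z^2 - 5*z + 75) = (z - 5)*(z - 4)*(z^2 - 2*z - 15) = (z - 5)*(z - 4)*(z + 3)*(z - 5)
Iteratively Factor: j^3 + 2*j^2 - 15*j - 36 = (j + 3)*(j^2 - j - 12) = (j - 4)*(j + 3)*(j + 3)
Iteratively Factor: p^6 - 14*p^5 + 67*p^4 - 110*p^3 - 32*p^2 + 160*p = (p + 1)*(p^5 - 15*p^4 + 82*p^3 - 192*p^2 + 160*p) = p*(p + 1)*(p^4 - 15*p^3 + 82*p^2 - 192*p + 160) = p*(p - 4)*(p + 1)*(p^3 - 11*p^2 + 38*p - 40) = p*(p - 4)^2*(p + 1)*(p^2 - 7*p + 10) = p*(p - 5)*(p - 4)^2*(p + 1)*(p - 2)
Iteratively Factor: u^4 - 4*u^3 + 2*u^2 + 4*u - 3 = (u - 3)*(u^3 - u^2 - u + 1) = (u - 3)*(u - 1)*(u^2 - 1) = (u - 3)*(u - 1)*(u + 1)*(u - 1)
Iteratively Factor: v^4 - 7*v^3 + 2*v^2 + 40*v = (v - 4)*(v^3 - 3*v^2 - 10*v) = (v - 5)*(v - 4)*(v^2 + 2*v) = (v - 5)*(v - 4)*(v + 2)*(v)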